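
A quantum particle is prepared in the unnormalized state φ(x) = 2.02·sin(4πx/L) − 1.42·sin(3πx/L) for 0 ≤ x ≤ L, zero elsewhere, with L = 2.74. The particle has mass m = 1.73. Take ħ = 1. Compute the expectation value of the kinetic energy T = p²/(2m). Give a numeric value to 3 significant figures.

T = −(ħ²/2m) d²/dx², so ⟨T⟩ = −(ħ²/2m) ∫ φ*·φ'' dx / ∫|φ|² dx; with m = 1.73.
d²/dx² sin(jπx/L) = −(jπ/L)²·sin(jπx/L); on 0 ≤ x ≤ L, ∫sin²(jπx/L) dx = L/2 and ∫sin(jπx/L)·sin(lπx/L) dx = 0 for j ≠ l, so only diagonal terms survive in ∫|φ|² and ∫φ·φ″; ∫φ·φ′ dx = [φ²/2] between the walls = 0.
State is unnormalized: ∫|φ|² dx = 8.3526, and ∫φ*·(−ħ²/2m · φ'') dx = 43.430, so ⟨T⟩ = 43.430 / 8.3526.
⟨T⟩ = 5.1995.

5.20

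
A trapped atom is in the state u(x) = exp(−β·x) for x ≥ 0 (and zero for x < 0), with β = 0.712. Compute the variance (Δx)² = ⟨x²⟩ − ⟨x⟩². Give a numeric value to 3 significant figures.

0.493

Compute ⟨x⟩ and ⟨x²⟩ separately, then (Δx)² = ⟨x²⟩ − ⟨x⟩².
Every integrand reduces to terms xʲ·e^(−2βx) on [0, ∞); use ∫₀^∞ xʲ·e^(−2βx) dx = j!/(2β)^(j+1).
Normalization: ∫|u|² dx = 0.70225.
⟨x⟩ = 0.70225 and ⟨x²⟩ = 0.98630.
(Δx)² = 0.98630 − (0.70225)² = 0.49315.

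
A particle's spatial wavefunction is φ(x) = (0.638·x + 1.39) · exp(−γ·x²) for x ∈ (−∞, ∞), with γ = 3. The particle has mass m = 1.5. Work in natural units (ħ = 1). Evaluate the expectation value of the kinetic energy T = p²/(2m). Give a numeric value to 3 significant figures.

T = −(ħ²/2m) d²/dx², so ⟨T⟩ = −(ħ²/2m) ∫ φ*·φ'' dx / ∫|φ|² dx; with m = 1.5.
Expand each integrand as polynomial × e^(−2γx²) and use ∫x^(2j)·e^(−2γx²) dx = (2j−1)!!/(4γ)^j · √(π/(2γ)), odd powers → 0; here √(π/(2γ)) = 0.72360. Differentiate with the product rule, d/dx e^(−γx²) = −2γx·e^(−γx²).
State is unnormalized: ∫|φ|² dx = 1.4226, and ∫φ*·(−ħ²/2m · φ'') dx = 1.4717, so ⟨T⟩ = 1.4717 / 1.4226.
⟨T⟩ = 1.0345.

1.03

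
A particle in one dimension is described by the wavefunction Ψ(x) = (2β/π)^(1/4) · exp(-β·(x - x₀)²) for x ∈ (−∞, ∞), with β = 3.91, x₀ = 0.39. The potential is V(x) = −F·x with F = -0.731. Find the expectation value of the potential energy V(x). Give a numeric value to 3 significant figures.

0.285

⟨V⟩ = ∫ V(x)·|Ψ|² dx.
Gaussian moments (u = x − x₀): ∫u^(2j)·e^(−2βu²) du = (2j−1)!!/(4β)^j · √(π/(2β)), odd powers integrate to 0; here √(π/(2β)) = 0.63383.
⟨V⟩ = 0.28509.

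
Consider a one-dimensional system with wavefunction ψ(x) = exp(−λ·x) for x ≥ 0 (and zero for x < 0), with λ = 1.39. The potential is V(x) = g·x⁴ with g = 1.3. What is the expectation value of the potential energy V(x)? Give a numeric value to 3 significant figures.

⟨V⟩ = ∫ V(x)·|ψ|² dx / ∫|ψ|² dx.
Every integrand reduces to terms xʲ·e^(−2λx) on [0, ∞); use ∫₀^∞ xʲ·e^(−2λx) dx = j!/(2λ)^(j+1).
State is unnormalized: ∫|ψ|² dx = 0.35971, and ∫ψ*·V(x)·ψ dx = 0.18790, so ⟨V⟩ = 0.18790 / 0.35971.
⟨V⟩ = 0.52237.

0.522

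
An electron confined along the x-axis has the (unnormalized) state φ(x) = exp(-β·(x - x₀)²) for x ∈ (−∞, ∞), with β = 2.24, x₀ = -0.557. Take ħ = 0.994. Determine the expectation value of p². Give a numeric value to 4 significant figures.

p² φ = −ħ² d²φ/dx²; ⟨p²⟩ = −ħ² ∫ φ*·φ'' dx / ∫|φ|² dx.
Gaussian moments (u = x − x₀): ∫u^(2j)·e^(−2βu²) du = (2j−1)!!/(4β)^j · √(π/(2β)), odd powers integrate to 0; here √(π/(2β)) = 0.83741. Derivatives: d/dx e^(−βu²) = −2βu·e^(−βu²), d²/dx² e^(−βu²) = (4β²u² − 2β)·e^(−βu²).
State is unnormalized: ∫|φ|² dx = 0.83741, and ∫φ*·(−ħ² φ'') dx = 1.8533, so ⟨p²⟩ = 1.8533 / 0.83741.
⟨p²⟩ = 2.2132.

2.213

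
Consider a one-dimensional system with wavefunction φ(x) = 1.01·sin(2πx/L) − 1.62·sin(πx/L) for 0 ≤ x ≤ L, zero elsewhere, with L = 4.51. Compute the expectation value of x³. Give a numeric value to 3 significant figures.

29.7

⟨x³⟩ = ∫ x³·|φ|² dx / ∫|φ|² dx (integrals over the domain).
On 0 ≤ x ≤ L (j ≠ l): ∫sin²(jπx/L) dx = L/2, ∫sin(jπx/L)·sin(lπx/L) dx = 0; diagonal moments ∫x·sin²(jπx/L) dx = L²/4, ∫x²·sin²(jπx/L) dx = L³·(1/6 − 1/(4j²π²)); cross terms ∫x·sin(jπx/L)·sin(lπx/L) dx = 0 for j + l even and −4jlL²/(π²(j² − l²)²) for j + l odd, ∫x²·sin(jπx/L)·sin(lπx/L) dx = (−1)^(j+l)·4jlL³/(π²(j² − l²)²); higher powers the same way via product-to-sum and parts.
State is unnormalized: ∫|φ|² dx = 8.2183, and ∫φ*·x³·φ dx = 243.75, so ⟨x³⟩ = 243.75 / 8.2183.
⟨x³⟩ = 29.659.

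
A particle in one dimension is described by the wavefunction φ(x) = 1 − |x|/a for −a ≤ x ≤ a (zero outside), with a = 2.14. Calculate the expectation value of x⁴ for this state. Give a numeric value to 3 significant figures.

0.599

⟨x⁴⟩ = ∫ x⁴·|φ|² dx / ∫|φ|² dx (integrals over the domain).
φ is even, so ∫ over [−a, a] = 2∫₀ᵃ with φ = 1 − x/a there: ∫₀ᵃ (1 − x/a)² dx = a/3, ∫₀ᵃ x²(1 − x/a)² dx = a³/30, ∫₀ᵃ x⁴(1 − x/a)² dx = a⁵/105.
State is unnormalized: ∫|φ|² dx = 1.4267, and ∫φ*·x⁴·φ dx = 0.85489, so ⟨x⁴⟩ = 0.85489 / 1.4267.
⟨x⁴⟩ = 0.59922.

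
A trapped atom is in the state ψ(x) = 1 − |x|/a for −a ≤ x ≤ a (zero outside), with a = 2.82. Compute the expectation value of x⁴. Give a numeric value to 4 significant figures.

⟨x⁴⟩ = ∫ x⁴·|ψ|² dx / ∫|ψ|² dx (integrals over the domain).
ψ is even, so ∫ over [−a, a] = 2∫₀ᵃ with ψ = 1 − x/a there: ∫₀ᵃ (1 − x/a)² dx = a/3, ∫₀ᵃ x²(1 − x/a)² dx = a³/30, ∫₀ᵃ x⁴(1 − x/a)² dx = a⁵/105.
State is unnormalized: ∫|ψ|² dx = 1.8800, and ∫ψ*·x⁴·ψ dx = 3.3969, so ⟨x⁴⟩ = 3.3969 / 1.8800.
⟨x⁴⟩ = 1.8069.

1.807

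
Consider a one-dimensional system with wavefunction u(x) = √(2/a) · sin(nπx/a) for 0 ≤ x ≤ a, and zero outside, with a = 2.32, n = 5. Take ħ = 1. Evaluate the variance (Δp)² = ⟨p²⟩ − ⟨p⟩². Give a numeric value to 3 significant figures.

Compute ⟨p⟩ and ⟨p²⟩ separately; (Δp)² = ⟨p²⟩ − ⟨p⟩².
d/dx sin(nπx/a) = (nπ/a)·cos(nπx/a) and d²/dx² sin(nπx/a) = −(nπ/a)²·sin(nπx/a); on 0 ≤ x ≤ a, ∫sin²(nπx/a) dx = a/2 and ∫sin(nπx/a)·cos(nπx/a) dx = 0.
⟨p⟩ = 0.0000 and ⟨p²⟩ = 45.842.
(Δp)² = 45.842 − (0.0000)² = 45.842.

45.8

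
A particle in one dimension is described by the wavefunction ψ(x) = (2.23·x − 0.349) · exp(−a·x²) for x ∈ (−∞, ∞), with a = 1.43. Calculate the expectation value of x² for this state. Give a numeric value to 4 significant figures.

0.4815

⟨x²⟩ = ∫ x²·|ψ|² dx / ∫|ψ|² dx (integrals over the domain).
Expand each integrand as polynomial × e^(−2ax²) and use ∫x^(2j)·e^(−2ax²) dx = (2j−1)!!/(4a)^j · √(π/(2a)), odd powers → 0; here √(π/(2a)) = 1.0481.
State is unnormalized: ∫|ψ|² dx = 1.0388, and ∫ψ*·x²·ψ dx = 0.50021, so ⟨x²⟩ = 0.50021 / 1.0388.
⟨x²⟩ = 0.48151.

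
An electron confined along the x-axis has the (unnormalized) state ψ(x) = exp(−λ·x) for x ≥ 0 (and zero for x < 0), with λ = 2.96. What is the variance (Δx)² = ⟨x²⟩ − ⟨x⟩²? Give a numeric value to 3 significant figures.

Compute ⟨x⟩ and ⟨x²⟩ separately, then (Δx)² = ⟨x²⟩ − ⟨x⟩².
Every integrand reduces to terms xʲ·e^(−2λx) on [0, ∞); use ∫₀^∞ xʲ·e^(−2λx) dx = j!/(2λ)^(j+1).
Normalization: ∫|ψ|² dx = 0.16892.
⟨x⟩ = 0.16892 and ⟨x²⟩ = 0.057067.
(Δx)² = 0.057067 − (0.16892)² = 0.028534.

0.0285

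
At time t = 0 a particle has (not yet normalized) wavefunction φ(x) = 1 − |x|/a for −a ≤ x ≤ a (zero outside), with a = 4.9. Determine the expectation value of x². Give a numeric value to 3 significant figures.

2.40

⟨x²⟩ = ∫ x²·|φ|² dx / ∫|φ|² dx (integrals over the domain).
φ is even, so ∫ over [−a, a] = 2∫₀ᵃ with φ = 1 − x/a there: ∫₀ᵃ (1 − x/a)² dx = a/3, ∫₀ᵃ x²(1 − x/a)² dx = a³/30, ∫₀ᵃ x⁴(1 − x/a)² dx = a⁵/105.
State is unnormalized: ∫|φ|² dx = 3.2667, and ∫φ*·x²·φ dx = 7.8433, so ⟨x²⟩ = 7.8433 / 3.2667.
⟨x²⟩ = 2.4010.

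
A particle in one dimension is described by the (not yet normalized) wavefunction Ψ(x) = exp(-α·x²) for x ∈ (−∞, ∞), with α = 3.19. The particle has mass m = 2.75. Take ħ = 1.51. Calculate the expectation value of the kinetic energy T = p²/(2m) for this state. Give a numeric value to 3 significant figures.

1.32

T = −(ħ²/2m) d²/dx², so ⟨T⟩ = −(ħ²/2m) ∫ Ψ*·Ψ'' dx / ∫|Ψ|² dx; with m = 2.75.
Gaussian moments: ∫x^(2j)·e^(−2αx²) dx = (2j−1)!!/(4α)^j · √(π/(2α)), odd powers integrate to 0; here √(π/(2α)) = 0.70172. Derivatives: d/dx e^(−αx²) = −2αx·e^(−αx²), d²/dx² e^(−αx²) = (4α²x² − 2α)·e^(−αx²).
State is unnormalized: ∫|Ψ|² dx = 0.70172, and ∫Ψ*·(−ħ²/2m · Ψ'') dx = 0.92800, so ⟨T⟩ = 0.92800 / 0.70172.
⟨T⟩ = 1.3225.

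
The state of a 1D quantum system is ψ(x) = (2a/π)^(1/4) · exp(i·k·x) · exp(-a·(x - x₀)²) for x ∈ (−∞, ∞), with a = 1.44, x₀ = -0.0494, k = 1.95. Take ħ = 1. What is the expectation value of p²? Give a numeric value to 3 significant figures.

p² ψ = −ħ² d²ψ/dx²; ⟨p²⟩ = −ħ² ∫ ψ*·ψ'' dx.
Gaussian moments (u = x − x₀): ∫u^(2j)·e^(−2au²) du = (2j−1)!!/(4a)^j · √(π/(2a)), odd powers integrate to 0; here √(π/(2a)) = 1.0444. Derivatives: ψ′ = (ik − 2au)·ψ, ψ″ = ((ik − 2au)² − 2a)·ψ; the odd-in-u pieces drop out.
⟨p²⟩ = 5.2425.

5.24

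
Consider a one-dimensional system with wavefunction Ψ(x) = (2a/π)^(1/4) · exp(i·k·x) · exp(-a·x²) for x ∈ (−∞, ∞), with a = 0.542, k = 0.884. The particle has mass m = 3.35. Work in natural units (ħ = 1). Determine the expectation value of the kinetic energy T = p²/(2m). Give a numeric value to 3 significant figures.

0.198

T = −(ħ²/2m) d²/dx², so ⟨T⟩ = −(ħ²/2m) ∫ Ψ*·Ψ'' dx; with m = 3.35.
Gaussian moments: ∫x^(2j)·e^(−2ax²) dx = (2j−1)!!/(4a)^j · √(π/(2a)), odd powers integrate to 0; here √(π/(2a)) = 1.7024. Derivatives: Ψ′ = (ik − 2ax)·Ψ, Ψ″ = ((ik − 2ax)² − 2a)·Ψ; the odd-in-x pieces drop out.
⟨T⟩ = 0.19753.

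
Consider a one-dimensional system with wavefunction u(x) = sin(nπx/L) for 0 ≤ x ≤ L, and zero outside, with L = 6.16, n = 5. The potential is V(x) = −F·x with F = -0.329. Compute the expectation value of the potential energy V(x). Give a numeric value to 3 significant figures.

1.01

⟨V⟩ = ∫ V(x)·|u|² dx / ∫|u|² dx.
With sin²θ = (1 − cos2θ)/2 on 0 ≤ x ≤ L: ∫sin²(nπx/L) dx = L/2, ∫x·sin²(nπx/L) dx = L²/4, ∫x²·sin²(nπx/L) dx = L³·(1/6 − 1/(4n²π²)); higher powers xᵏ the same way, integrating xᵏ·cos(2nπx/L) by parts.
State is unnormalized: ∫|u|² dx = 3.0800, and ∫u*·V(x)·u dx = 3.1210, so ⟨V⟩ = 3.1210 / 3.0800.
⟨V⟩ = 1.0133.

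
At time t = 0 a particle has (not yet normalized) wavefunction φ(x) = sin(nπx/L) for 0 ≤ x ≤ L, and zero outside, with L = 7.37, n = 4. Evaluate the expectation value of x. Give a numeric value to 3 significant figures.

⟨x⟩ = ∫ x·|φ|² dx / ∫|φ|² dx (integrals over the domain).
With sin²θ = (1 − cos2θ)/2 on 0 ≤ x ≤ L: ∫sin²(nπx/L) dx = L/2, ∫x·sin²(nπx/L) dx = L²/4, ∫x²·sin²(nπx/L) dx = L³·(1/6 − 1/(4n²π²)); higher powers xᵏ the same way, integrating xᵏ·cos(2nπx/L) by parts.
State is unnormalized: ∫|φ|² dx = 3.6850, and ∫φ*·x·φ dx = 13.579, so ⟨x⟩ = 13.579 / 3.6850.
⟨x⟩ = 3.6850.

3.69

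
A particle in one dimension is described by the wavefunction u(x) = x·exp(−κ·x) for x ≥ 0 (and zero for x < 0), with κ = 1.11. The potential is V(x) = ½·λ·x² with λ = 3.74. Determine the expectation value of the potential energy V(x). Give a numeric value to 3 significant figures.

4.55

⟨V⟩ = ∫ V(x)·|u|² dx / ∫|u|² dx.
Every integrand reduces to terms xʲ·e^(−2κx) on [0, ∞); use ∫₀^∞ xʲ·e^(−2κx) dx = j!/(2κ)^(j+1).
State is unnormalized: ∫|u|² dx = 0.18280, and ∫u*·V(x)·u dx = 0.83232, so ⟨V⟩ = 0.83232 / 0.18280.
⟨V⟩ = 4.5532.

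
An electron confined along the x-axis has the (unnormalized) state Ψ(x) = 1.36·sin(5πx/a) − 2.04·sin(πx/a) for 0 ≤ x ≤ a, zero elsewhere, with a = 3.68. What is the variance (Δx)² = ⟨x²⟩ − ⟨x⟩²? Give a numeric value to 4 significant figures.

0.5572

Compute ⟨x⟩ and ⟨x²⟩ separately, then (Δx)² = ⟨x²⟩ − ⟨x⟩².
On 0 ≤ x ≤ a (j ≠ l): ∫sin²(jπx/a) dx = a/2, ∫sin(jπx/a)·sin(lπx/a) dx = 0; diagonal moments ∫x·sin²(jπx/a) dx = a²/4, ∫x²·sin²(jπx/a) dx = a³·(1/6 − 1/(4j²π²)); cross terms ∫x·sin(jπx/a)·sin(lπx/a) dx = 0 for j + l even and −4jla²/(π²(j² − l²)²) for j + l odd, ∫x²·sin(jπx/a)·sin(lπx/a) dx = (−1)^(j+l)·4jla³/(π²(j² − l²)²); higher powers the same way via product-to-sum and parts.
Normalization: ∫|Ψ|² dx = 11.061.
⟨x⟩ = 1.8400 and ⟨x²⟩ = 3.9428.
(Δx)² = 3.9428 − (1.8400)² = 0.55716.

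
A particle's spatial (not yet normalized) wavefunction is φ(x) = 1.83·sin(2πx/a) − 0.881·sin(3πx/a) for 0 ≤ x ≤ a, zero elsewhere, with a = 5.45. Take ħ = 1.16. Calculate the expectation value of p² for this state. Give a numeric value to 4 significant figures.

2.209

p² φ = −ħ² d²φ/dx²; ⟨p²⟩ = −ħ² ∫ φ*·φ'' dx / ∫|φ|² dx.
d²/dx² sin(jπx/a) = −(jπ/a)²·sin(jπx/a); on 0 ≤ x ≤ a, ∫sin²(jπx/a) dx = a/2 and ∫sin(jπx/a)·sin(lπx/a) dx = 0 for j ≠ l, so only diagonal terms survive in ∫|φ|² and ∫φ·φ″; ∫φ·φ′ dx = [φ²/2] between the walls = 0.
State is unnormalized: ∫|φ|² dx = 11.241, and ∫φ*·(−ħ² φ'') dx = 24.832, so ⟨p²⟩ = 24.832 / 11.241.
⟨p²⟩ = 2.2091.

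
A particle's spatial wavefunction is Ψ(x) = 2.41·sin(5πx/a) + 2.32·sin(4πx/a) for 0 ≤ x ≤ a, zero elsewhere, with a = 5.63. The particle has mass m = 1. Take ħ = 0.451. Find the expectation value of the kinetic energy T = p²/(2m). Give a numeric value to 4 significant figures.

0.6546

T = −(ħ²/2m) d²/dx², so ⟨T⟩ = −(ħ²/2m) ∫ Ψ*·Ψ'' dx / ∫|Ψ|² dx; with m = 1.
d²/dx² sin(jπx/a) = −(jπ/a)²·sin(jπx/a); on 0 ≤ x ≤ a, ∫sin²(jπx/a) dx = a/2 and ∫sin(jπx/a)·sin(lπx/a) dx = 0 for j ≠ l, so only diagonal terms survive in ∫|Ψ|² and ∫Ψ·Ψ″; ∫Ψ·Ψ′ dx = [Ψ²/2] between the walls = 0.
State is unnormalized: ∫|Ψ|² dx = 31.501, and ∫Ψ*·(−ħ²/2m · Ψ'') dx = 20.621, so ⟨T⟩ = 20.621 / 31.501.
⟨T⟩ = 0.65459.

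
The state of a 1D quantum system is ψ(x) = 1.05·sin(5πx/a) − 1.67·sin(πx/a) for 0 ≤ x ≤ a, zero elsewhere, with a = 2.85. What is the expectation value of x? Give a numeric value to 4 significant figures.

⟨x⟩ = ∫ x·|ψ|² dx / ∫|ψ|² dx (integrals over the domain).
On 0 ≤ x ≤ a (j ≠ l): ∫sin²(jπx/a) dx = a/2, ∫sin(jπx/a)·sin(lπx/a) dx = 0; diagonal moments ∫x·sin²(jπx/a) dx = a²/4, ∫x²·sin²(jπx/a) dx = a³·(1/6 − 1/(4j²π²)); cross terms ∫x·sin(jπx/a)·sin(lπx/a) dx = 0 for j + l even and −4jla²/(π²(j² − l²)²) for j + l odd, ∫x²·sin(jπx/a)·sin(lπx/a) dx = (−1)^(j+l)·4jla³/(π²(j² − l²)²); higher powers the same way via product-to-sum and parts.
State is unnormalized: ∫|ψ|² dx = 5.5452, and ∫ψ*·x·ψ dx = 7.9020, so ⟨x⟩ = 7.9020 / 5.5452.
⟨x⟩ = 1.4250.

1.425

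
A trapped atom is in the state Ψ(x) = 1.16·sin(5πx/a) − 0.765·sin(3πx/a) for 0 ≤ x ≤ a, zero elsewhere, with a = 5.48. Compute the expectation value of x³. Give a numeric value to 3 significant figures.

29.6

⟨x³⟩ = ∫ x³·|Ψ|² dx / ∫|Ψ|² dx (integrals over the domain).
On 0 ≤ x ≤ a (j ≠ l): ∫sin²(jπx/a) dx = a/2, ∫sin(jπx/a)·sin(lπx/a) dx = 0; diagonal moments ∫x·sin²(jπx/a) dx = a²/4, ∫x²·sin²(jπx/a) dx = a³·(1/6 − 1/(4j²π²)); cross terms ∫x·sin(jπx/a)·sin(lπx/a) dx = 0 for j + l even and −4jla²/(π²(j² − l²)²) for j + l odd, ∫x²·sin(jπx/a)·sin(lπx/a) dx = (−1)^(j+l)·4jla³/(π²(j² − l²)²); higher powers the same way via product-to-sum and parts.
State is unnormalized: ∫|Ψ|² dx = 5.2905, and ∫Ψ*·x³·Ψ dx = 156.57, so ⟨x³⟩ = 156.57 / 5.2905.
⟨x³⟩ = 29.595.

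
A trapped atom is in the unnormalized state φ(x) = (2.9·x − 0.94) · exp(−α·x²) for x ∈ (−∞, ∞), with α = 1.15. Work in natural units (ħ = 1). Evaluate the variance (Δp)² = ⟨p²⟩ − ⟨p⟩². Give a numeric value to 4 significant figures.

2.701

Compute ⟨p⟩ and ⟨p²⟩ separately; (Δp)² = ⟨p²⟩ − ⟨p⟩².
Expand each integrand as polynomial × e^(−2αx²) and use ∫x^(2j)·e^(−2αx²) dx = (2j−1)!!/(4α)^j · √(π/(2α)), odd powers → 0; here √(π/(2α)) = 1.1687. Differentiate with the product rule, d/dx e^(−αx²) = −2αx·e^(−αx²).
Normalization: ∫|φ|² dx = 3.1694.
⟨p⟩ = 0.0000 and ⟨p²⟩ = 2.7006.
(Δp)² = 2.7006 − (0.0000)² = 2.7006.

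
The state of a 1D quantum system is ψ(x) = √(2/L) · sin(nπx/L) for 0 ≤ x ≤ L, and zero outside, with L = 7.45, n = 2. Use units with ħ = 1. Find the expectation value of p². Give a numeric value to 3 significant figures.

0.711

p² ψ = −ħ² d²ψ/dx²; ⟨p²⟩ = −ħ² ∫ ψ*·ψ'' dx.
d/dx sin(nπx/L) = (nπ/L)·cos(nπx/L) and d²/dx² sin(nπx/L) = −(nπ/L)²·sin(nπx/L); on 0 ≤ x ≤ L, ∫sin²(nπx/L) dx = L/2 and ∫sin(nπx/L)·cos(nπx/L) dx = 0.
⟨p²⟩ = 0.71129.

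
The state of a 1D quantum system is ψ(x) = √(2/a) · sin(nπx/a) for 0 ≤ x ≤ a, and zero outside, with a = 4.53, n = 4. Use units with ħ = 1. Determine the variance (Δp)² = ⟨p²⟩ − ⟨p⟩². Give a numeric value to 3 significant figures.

7.70

Compute ⟨p⟩ and ⟨p²⟩ separately; (Δp)² = ⟨p²⟩ − ⟨p⟩².
d/dx sin(nπx/a) = (nπ/a)·cos(nπx/a) and d²/dx² sin(nπx/a) = −(nπ/a)²·sin(nπx/a); on 0 ≤ x ≤ a, ∫sin²(nπx/a) dx = a/2 and ∫sin(nπx/a)·cos(nπx/a) dx = 0.
⟨p⟩ = 0.0000 and ⟨p²⟩ = 7.6953.
(Δp)² = 7.6953 − (0.0000)² = 7.6953.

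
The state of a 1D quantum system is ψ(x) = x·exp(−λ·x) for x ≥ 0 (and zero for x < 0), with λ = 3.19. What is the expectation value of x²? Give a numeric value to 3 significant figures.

⟨x²⟩ = ∫ x²·|ψ|² dx / ∫|ψ|² dx (integrals over the domain).
Every integrand reduces to terms xʲ·e^(−2λx) on [0, ∞); use ∫₀^∞ xʲ·e^(−2λx) dx = j!/(2λ)^(j+1).
State is unnormalized: ∫|ψ|² dx = 0.0077014, and ∫ψ*·x²·ψ dx = 0.0022704, so ⟨x²⟩ = 0.0022704 / 0.0077014.
⟨x²⟩ = 0.29481.

0.295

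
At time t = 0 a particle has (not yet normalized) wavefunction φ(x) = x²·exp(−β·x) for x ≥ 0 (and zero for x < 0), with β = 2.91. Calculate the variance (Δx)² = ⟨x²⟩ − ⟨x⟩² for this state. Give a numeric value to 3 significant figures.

0.148

Compute ⟨x⟩ and ⟨x²⟩ separately, then (Δx)² = ⟨x²⟩ − ⟨x⟩².
Every integrand reduces to terms xʲ·e^(−2βx) on [0, ∞); use ∫₀^∞ xʲ·e^(−2βx) dx = j!/(2β)^(j+1).
Normalization: ∫|φ|² dx = 0.0035942.
⟨x⟩ = 0.85911 and ⟨x²⟩ = 0.88568.
(Δx)² = 0.88568 − (0.85911)² = 0.14761.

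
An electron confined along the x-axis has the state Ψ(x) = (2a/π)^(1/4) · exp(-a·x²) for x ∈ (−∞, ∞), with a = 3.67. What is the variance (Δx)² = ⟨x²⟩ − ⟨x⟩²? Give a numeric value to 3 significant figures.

Compute ⟨x⟩ and ⟨x²⟩ separately, then (Δx)² = ⟨x²⟩ − ⟨x⟩².
Gaussian moments: ∫x^(2j)·e^(−2ax²) dx = (2j−1)!!/(4a)^j · √(π/(2a)), odd powers integrate to 0; here √(π/(2a)) = 0.65422.
⟨x⟩ = 0.0000 and ⟨x²⟩ = 0.068120.
(Δx)² = 0.068120 − (0.0000)² = 0.068120.

0.0681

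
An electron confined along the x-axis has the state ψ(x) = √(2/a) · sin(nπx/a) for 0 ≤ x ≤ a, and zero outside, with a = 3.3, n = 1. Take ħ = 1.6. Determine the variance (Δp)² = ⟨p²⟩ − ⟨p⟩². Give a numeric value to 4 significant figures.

2.320

Compute ⟨p⟩ and ⟨p²⟩ separately; (Δp)² = ⟨p²⟩ − ⟨p⟩².
d/dx sin(nπx/a) = (nπ/a)·cos(nπx/a) and d²/dx² sin(nπx/a) = −(nπ/a)²·sin(nπx/a); on 0 ≤ x ≤ a, ∫sin²(nπx/a) dx = a/2 and ∫sin(nπx/a)·cos(nπx/a) dx = 0.
⟨p⟩ = 0.0000 and ⟨p²⟩ = 2.3201.
(Δp)² = 2.3201 − (0.0000)² = 2.3201.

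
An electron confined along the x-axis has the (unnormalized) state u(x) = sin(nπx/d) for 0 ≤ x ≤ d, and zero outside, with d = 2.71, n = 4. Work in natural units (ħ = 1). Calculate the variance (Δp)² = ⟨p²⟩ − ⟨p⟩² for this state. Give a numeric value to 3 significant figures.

Compute ⟨p⟩ and ⟨p²⟩ separately; (Δp)² = ⟨p²⟩ − ⟨p⟩².
d/dx sin(nπx/d) = (nπ/d)·cos(nπx/d) and d²/dx² sin(nπx/d) = −(nπ/d)²·sin(nπx/d); on 0 ≤ x ≤ d, ∫sin²(nπx/d) dx = d/2 and ∫sin(nπx/d)·cos(nπx/d) dx = 0.
Normalization: ∫|u|² dx = 1.3550.
⟨p⟩ = 0.0000 and ⟨p²⟩ = 21.502.
(Δp)² = 21.502 − (0.0000)² = 21.502.

21.5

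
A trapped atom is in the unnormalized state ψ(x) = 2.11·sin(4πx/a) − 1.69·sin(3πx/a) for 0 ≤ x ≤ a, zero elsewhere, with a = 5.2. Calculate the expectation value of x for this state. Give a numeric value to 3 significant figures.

⟨x⟩ = ∫ x·|ψ|² dx / ∫|ψ|² dx (integrals over the domain).
On 0 ≤ x ≤ a (j ≠ l): ∫sin²(jπx/a) dx = a/2, ∫sin(jπx/a)·sin(lπx/a) dx = 0; diagonal moments ∫x·sin²(jπx/a) dx = a²/4, ∫x²·sin²(jπx/a) dx = a³·(1/6 − 1/(4j²π²)); cross terms ∫x·sin(jπx/a)·sin(lπx/a) dx = 0 for j + l even and −4jla²/(π²(j² − l²)²) for j + l odd, ∫x²·sin(jπx/a)·sin(lπx/a) dx = (−1)^(j+l)·4jla³/(π²(j² − l²)²); higher powers the same way via product-to-sum and parts.
State is unnormalized: ∫|ψ|² dx = 19.001, and ∫ψ*·x·ψ dx = 68.544, so ⟨x⟩ = 68.544 / 19.001.
⟨x⟩ = 3.6073.

3.61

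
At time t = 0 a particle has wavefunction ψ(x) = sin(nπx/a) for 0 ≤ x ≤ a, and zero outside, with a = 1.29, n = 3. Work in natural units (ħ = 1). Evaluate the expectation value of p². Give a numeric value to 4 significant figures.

p² ψ = −ħ² d²ψ/dx²; ⟨p²⟩ = −ħ² ∫ ψ*·ψ'' dx / ∫|ψ|² dx.
d/dx sin(nπx/a) = (nπ/a)·cos(nπx/a) and d²/dx² sin(nπx/a) = −(nπ/a)²·sin(nπx/a); on 0 ≤ x ≤ a, ∫sin²(nπx/a) dx = a/2 and ∫sin(nπx/a)·cos(nπx/a) dx = 0.
State is unnormalized: ∫|ψ|² dx = 0.64500, and ∫ψ*·(−ħ² ψ'') dx = 34.429, so ⟨p²⟩ = 34.429 / 0.64500.
⟨p²⟩ = 53.378.

53.38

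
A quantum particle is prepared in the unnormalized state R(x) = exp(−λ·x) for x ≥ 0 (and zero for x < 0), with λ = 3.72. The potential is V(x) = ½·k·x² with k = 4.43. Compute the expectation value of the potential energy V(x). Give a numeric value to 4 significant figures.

0.08003

⟨V⟩ = ∫ V(x)·|R|² dx / ∫|R|² dx.
Every integrand reduces to terms xʲ·e^(−2λx) on [0, ∞); use ∫₀^∞ xʲ·e^(−2λx) dx = j!/(2λ)^(j+1).
State is unnormalized: ∫|R|² dx = 0.13441, and ∫R*·V(x)·R dx = 0.010757, so ⟨V⟩ = 0.010757 / 0.13441.
⟨V⟩ = 0.080031.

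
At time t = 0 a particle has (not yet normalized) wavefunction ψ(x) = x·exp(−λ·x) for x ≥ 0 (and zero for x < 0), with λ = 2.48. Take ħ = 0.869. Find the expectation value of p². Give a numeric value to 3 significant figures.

4.64

p² ψ = −ħ² d²ψ/dx²; ⟨p²⟩ = −ħ² ∫ ψ*·ψ'' dx / ∫|ψ|² dx.
Differentiate x·exp(−λ·x) with the product rule; every integrand then reduces to terms xʲ·e^(−2λx) on [0, ∞), with ∫₀^∞ xʲ·e^(−2λx) dx = j!/(2λ)^(j+1).
State is unnormalized: ∫|ψ|² dx = 0.016390, and ∫ψ*·(−ħ² ψ'') dx = 0.076125, so ⟨p²⟩ = 0.076125 / 0.016390.
⟨p²⟩ = 4.6445.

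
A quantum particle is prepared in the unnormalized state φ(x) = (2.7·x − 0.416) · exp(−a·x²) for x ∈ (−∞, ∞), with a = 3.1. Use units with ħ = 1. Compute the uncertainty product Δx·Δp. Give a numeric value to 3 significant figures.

1.08

Δx = √(⟨x²⟩−⟨x⟩²), Δp = √(⟨p²⟩−⟨p⟩²).
Expand each integrand as polynomial × e^(−2ax²) and use ∫x^(2j)·e^(−2ax²) dx = (2j−1)!!/(4a)^j · √(π/(2a)), odd powers → 0; here √(π/(2a)) = 0.71183. Differentiate with the product rule, d/dx e^(−ax²) = −2ax·e^(−ax²).
Normalization: ∫|φ|² dx = 0.54168.
⟨x⟩ = -0.23807, ⟨x²⟩ = 0.20526 ⇒ Δx = 0.38546.
⟨p⟩ = 0.0000, ⟨p²⟩ = 7.8900 ⇒ Δp = 2.8089.
Δx·Δp = 1.0827.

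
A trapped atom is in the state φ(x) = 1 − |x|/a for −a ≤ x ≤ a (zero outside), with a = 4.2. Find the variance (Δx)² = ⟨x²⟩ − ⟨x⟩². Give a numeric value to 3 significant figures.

Compute ⟨x⟩ and ⟨x²⟩ separately, then (Δx)² = ⟨x²⟩ − ⟨x⟩².
φ is even, so ∫ over [−a, a] = 2∫₀ᵃ with φ = 1 − x/a there: ∫₀ᵃ (1 − x/a)² dx = a/3, ∫₀ᵃ x²(1 − x/a)² dx = a³/30, ∫₀ᵃ x⁴(1 − x/a)² dx = a⁵/105.
Normalization: ∫|φ|² dx = 2.8000.
⟨x⟩ = 0.0000 and ⟨x²⟩ = 1.7640.
(Δx)² = 1.7640 − (0.0000)² = 1.7640.

1.76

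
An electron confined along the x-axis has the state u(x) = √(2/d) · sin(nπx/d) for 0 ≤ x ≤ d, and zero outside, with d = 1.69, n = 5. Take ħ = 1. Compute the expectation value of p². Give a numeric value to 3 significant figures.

86.4

p² u = −ħ² d²u/dx²; ⟨p²⟩ = −ħ² ∫ u*·u'' dx.
d/dx sin(nπx/d) = (nπ/d)·cos(nπx/d) and d²/dx² sin(nπx/d) = −(nπ/d)²·sin(nπx/d); on 0 ≤ x ≤ d, ∫sin²(nπx/d) dx = d/2 and ∫sin(nπx/d)·cos(nπx/d) dx = 0.
⟨p²⟩ = 86.391.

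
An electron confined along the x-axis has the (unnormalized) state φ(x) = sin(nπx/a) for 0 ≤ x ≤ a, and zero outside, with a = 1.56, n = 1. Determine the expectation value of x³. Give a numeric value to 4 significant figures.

⟨x³⟩ = ∫ x³·|φ|² dx / ∫|φ|² dx (integrals over the domain).
With sin²θ = (1 − cos2θ)/2 on 0 ≤ x ≤ a: ∫sin²(nπx/a) dx = a/2, ∫x·sin²(nπx/a) dx = a²/4, ∫x²·sin²(nπx/a) dx = a³·(1/6 − 1/(4n²π²)); higher powers xᵏ the same way, integrating xᵏ·cos(2nπx/a) by parts.
State is unnormalized: ∫|φ|² dx = 0.78000, and ∫φ*·x³·φ dx = 0.51528, so ⟨x³⟩ = 0.51528 / 0.78000.
⟨x³⟩ = 0.66061.

0.6606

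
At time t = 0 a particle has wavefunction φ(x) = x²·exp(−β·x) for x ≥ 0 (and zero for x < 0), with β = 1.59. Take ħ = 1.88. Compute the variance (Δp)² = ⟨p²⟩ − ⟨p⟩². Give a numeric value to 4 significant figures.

2.978

Compute ⟨p⟩ and ⟨p²⟩ separately; (Δp)² = ⟨p²⟩ − ⟨p⟩².
Differentiate x²·exp(−β·x) with the product rule; every integrand then reduces to terms xʲ·e^(−2βx) on [0, ∞), with ∫₀^∞ xʲ·e^(−2βx) dx = j!/(2β)^(j+1).
Normalization: ∫|φ|² dx = 0.073803.
⟨p⟩ = 0.0000 and ⟨p²⟩ = 2.9784.
(Δp)² = 2.9784 − (0.0000)² = 2.9784.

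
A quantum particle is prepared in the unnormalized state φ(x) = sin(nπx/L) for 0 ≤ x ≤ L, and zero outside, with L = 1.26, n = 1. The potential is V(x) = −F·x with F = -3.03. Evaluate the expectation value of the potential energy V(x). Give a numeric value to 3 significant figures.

⟨V⟩ = ∫ V(x)·|φ|² dx / ∫|φ|² dx.
With sin²θ = (1 − cos2θ)/2 on 0 ≤ x ≤ L: ∫sin²(nπx/L) dx = L/2, ∫x·sin²(nπx/L) dx = L²/4, ∫x²·sin²(nπx/L) dx = L³·(1/6 − 1/(4n²π²)); higher powers xᵏ the same way, integrating xᵏ·cos(2nπx/L) by parts.
State is unnormalized: ∫|φ|² dx = 0.63000, and ∫φ*·V(x)·φ dx = 1.2026, so ⟨V⟩ = 1.2026 / 0.63000.
⟨V⟩ = 1.9089.

1.91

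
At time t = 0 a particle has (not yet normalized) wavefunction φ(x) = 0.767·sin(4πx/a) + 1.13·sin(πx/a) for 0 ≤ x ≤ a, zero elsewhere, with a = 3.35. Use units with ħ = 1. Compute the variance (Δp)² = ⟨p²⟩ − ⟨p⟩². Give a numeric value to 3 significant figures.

5.04

Compute ⟨p⟩ and ⟨p²⟩ separately; (Δp)² = ⟨p²⟩ − ⟨p⟩².
d²/dx² sin(jπx/a) = −(jπ/a)²·sin(jπx/a); on 0 ≤ x ≤ a, ∫sin²(jπx/a) dx = a/2 and ∫sin(jπx/a)·sin(lπx/a) dx = 0 for j ≠ l, so only diagonal terms survive in ∫|φ|² and ∫φ·φ″; ∫φ·φ′ dx = [φ²/2] between the walls = 0.
Normalization: ∫|φ|² dx = 3.1242.
⟨p⟩ = 0.0000 and ⟨p²⟩ = 5.0402.
(Δp)² = 5.0402 − (0.0000)² = 5.0402.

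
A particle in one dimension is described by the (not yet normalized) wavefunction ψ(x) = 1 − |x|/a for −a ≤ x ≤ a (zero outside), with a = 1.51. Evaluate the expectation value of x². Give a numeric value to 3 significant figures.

⟨x²⟩ = ∫ x²·|ψ|² dx / ∫|ψ|² dx (integrals over the domain).
ψ is even, so ∫ over [−a, a] = 2∫₀ᵃ with ψ = 1 − x/a there: ∫₀ᵃ (1 − x/a)² dx = a/3, ∫₀ᵃ x²(1 − x/a)² dx = a³/30, ∫₀ᵃ x⁴(1 − x/a)² dx = a⁵/105.
State is unnormalized: ∫|ψ|² dx = 1.0067, and ∫ψ*·x²·ψ dx = 0.22953, so ⟨x²⟩ = 0.22953 / 1.0067.
⟨x²⟩ = 0.22801.

0.228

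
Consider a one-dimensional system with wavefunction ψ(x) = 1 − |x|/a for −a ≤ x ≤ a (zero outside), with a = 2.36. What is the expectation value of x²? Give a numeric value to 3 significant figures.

⟨x²⟩ = ∫ x²·|ψ|² dx / ∫|ψ|² dx (integrals over the domain).
ψ is even, so ∫ over [−a, a] = 2∫₀ᵃ with ψ = 1 − x/a there: ∫₀ᵃ (1 − x/a)² dx = a/3, ∫₀ᵃ x²(1 − x/a)² dx = a³/30, ∫₀ᵃ x⁴(1 − x/a)² dx = a⁵/105.
State is unnormalized: ∫|ψ|² dx = 1.5733, and ∫ψ*·x²·ψ dx = 0.87628, so ⟨x²⟩ = 0.87628 / 1.5733.
⟨x²⟩ = 0.55696.

0.557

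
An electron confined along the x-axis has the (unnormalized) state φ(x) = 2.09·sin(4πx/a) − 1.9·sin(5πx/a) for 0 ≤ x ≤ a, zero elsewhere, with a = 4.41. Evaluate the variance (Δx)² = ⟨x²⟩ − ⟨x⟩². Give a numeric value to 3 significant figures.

Compute ⟨x⟩ and ⟨x²⟩ separately, then (Δx)² = ⟨x²⟩ − ⟨x⟩².
On 0 ≤ x ≤ a (j ≠ l): ∫sin²(jπx/a) dx = a/2, ∫sin(jπx/a)·sin(lπx/a) dx = 0; diagonal moments ∫x·sin²(jπx/a) dx = a²/4, ∫x²·sin²(jπx/a) dx = a³·(1/6 − 1/(4j²π²)); cross terms ∫x·sin(jπx/a)·sin(lπx/a) dx = 0 for j + l even and −4jla²/(π²(j² − l²)²) for j + l odd, ∫x²·sin(jπx/a)·sin(lπx/a) dx = (−1)^(j+l)·4jla³/(π²(j² − l²)²); higher powers the same way via product-to-sum and parts.
Normalization: ∫|φ|² dx = 17.592.
⟨x⟩ = 3.0836 and ⟨x²⟩ = 10.306.
(Δx)² = 10.306 − (3.0836)² = 0.79714.

0.797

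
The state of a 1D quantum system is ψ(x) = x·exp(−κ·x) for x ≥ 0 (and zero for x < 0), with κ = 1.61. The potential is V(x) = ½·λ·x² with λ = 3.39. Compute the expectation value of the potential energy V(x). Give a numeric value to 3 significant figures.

⟨V⟩ = ∫ V(x)·|ψ|² dx / ∫|ψ|² dx.
Every integrand reduces to terms xʲ·e^(−2κx) on [0, ∞); use ∫₀^∞ xʲ·e^(−2κx) dx = j!/(2κ)^(j+1).
State is unnormalized: ∫|ψ|² dx = 0.059905, and ∫ψ*·V(x)·ψ dx = 0.11752, so ⟨V⟩ = 0.11752 / 0.059905.
⟨V⟩ = 1.9617.

1.96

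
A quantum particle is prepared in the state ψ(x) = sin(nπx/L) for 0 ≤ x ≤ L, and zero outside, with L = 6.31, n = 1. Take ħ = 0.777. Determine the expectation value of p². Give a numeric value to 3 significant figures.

0.150

p² ψ = −ħ² d²ψ/dx²; ⟨p²⟩ = −ħ² ∫ ψ*·ψ'' dx / ∫|ψ|² dx.
d/dx sin(nπx/L) = (nπ/L)·cos(nπx/L) and d²/dx² sin(nπx/L) = −(nπ/L)²·sin(nπx/L); on 0 ≤ x ≤ L, ∫sin²(nπx/L) dx = L/2 and ∫sin(nπx/L)·cos(nπx/L) dx = 0.
State is unnormalized: ∫|ψ|² dx = 3.1550, and ∫ψ*·(−ħ² ψ'') dx = 0.47215, so ⟨p²⟩ = 0.47215 / 3.1550.
⟨p²⟩ = 0.14965.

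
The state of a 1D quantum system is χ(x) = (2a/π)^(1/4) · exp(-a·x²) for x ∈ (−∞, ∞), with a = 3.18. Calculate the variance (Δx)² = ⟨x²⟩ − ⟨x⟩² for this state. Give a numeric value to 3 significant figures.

0.0786

Compute ⟨x⟩ and ⟨x²⟩ separately, then (Δx)² = ⟨x²⟩ − ⟨x⟩².
Gaussian moments: ∫x^(2j)·e^(−2ax²) dx = (2j−1)!!/(4a)^j · √(π/(2a)), odd powers integrate to 0; here √(π/(2a)) = 0.70282.
⟨x⟩ = 0.0000 and ⟨x²⟩ = 0.078616.
(Δx)² = 0.078616 − (0.0000)² = 0.078616.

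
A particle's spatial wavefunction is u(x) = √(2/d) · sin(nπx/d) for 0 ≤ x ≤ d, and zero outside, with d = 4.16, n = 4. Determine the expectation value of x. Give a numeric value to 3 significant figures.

⟨x⟩ = ∫ x·|u|² dx (integrals over the domain).
With sin²θ = (1 − cos2θ)/2 on 0 ≤ x ≤ d: ∫sin²(nπx/d) dx = d/2, ∫x·sin²(nπx/d) dx = d²/4, ∫x²·sin²(nπx/d) dx = d³·(1/6 − 1/(4n²π²)); higher powers xᵏ the same way, integrating xᵏ·cos(2nπx/d) by parts.
⟨x⟩ = 2.0800.

2.08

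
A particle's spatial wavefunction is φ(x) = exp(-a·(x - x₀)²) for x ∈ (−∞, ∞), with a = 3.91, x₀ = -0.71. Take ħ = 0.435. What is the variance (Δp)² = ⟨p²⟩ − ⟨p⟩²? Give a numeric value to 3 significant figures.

0.740

Compute ⟨p⟩ and ⟨p²⟩ separately; (Δp)² = ⟨p²⟩ − ⟨p⟩².
Gaussian moments (u = x − x₀): ∫u^(2j)·e^(−2au²) du = (2j−1)!!/(4a)^j · √(π/(2a)), odd powers integrate to 0; here √(π/(2a)) = 0.63383. Derivatives: d/dx e^(−au²) = −2au·e^(−au²), d²/dx² e^(−au²) = (4a²u² − 2a)·e^(−au²).
Normalization: ∫|φ|² dx = 0.63383.
⟨p⟩ = 0.0000 and ⟨p²⟩ = 0.73987.
(Δp)² = 0.73987 − (0.0000)² = 0.73987.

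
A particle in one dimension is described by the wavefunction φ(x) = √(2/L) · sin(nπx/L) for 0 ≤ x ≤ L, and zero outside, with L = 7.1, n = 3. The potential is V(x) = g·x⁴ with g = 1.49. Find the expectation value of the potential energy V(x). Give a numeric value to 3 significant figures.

715.

⟨V⟩ = ∫ V(x)·|φ|² dx.
With sin²θ = (1 − cos2θ)/2 on 0 ≤ x ≤ L: ∫sin²(nπx/L) dx = L/2, ∫x·sin²(nπx/L) dx = L²/4, ∫x²·sin²(nπx/L) dx = L³·(1/6 − 1/(4n²π²)); higher powers xᵏ the same way, integrating xᵏ·cos(2nπx/L) by parts.
⟨V⟩ = 715.36.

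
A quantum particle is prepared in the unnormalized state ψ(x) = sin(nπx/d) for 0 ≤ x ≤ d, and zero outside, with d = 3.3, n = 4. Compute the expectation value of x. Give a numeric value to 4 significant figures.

1.650

⟨x⟩ = ∫ x·|ψ|² dx / ∫|ψ|² dx (integrals over the domain).
With sin²θ = (1 − cos2θ)/2 on 0 ≤ x ≤ d: ∫sin²(nπx/d) dx = d/2, ∫x·sin²(nπx/d) dx = d²/4, ∫x²·sin²(nπx/d) dx = d³·(1/6 − 1/(4n²π²)); higher powers xᵏ the same way, integrating xᵏ·cos(2nπx/d) by parts.
State is unnormalized: ∫|ψ|² dx = 1.6500, and ∫ψ*·x·ψ dx = 2.7225, so ⟨x⟩ = 2.7225 / 1.6500.
⟨x⟩ = 1.6500.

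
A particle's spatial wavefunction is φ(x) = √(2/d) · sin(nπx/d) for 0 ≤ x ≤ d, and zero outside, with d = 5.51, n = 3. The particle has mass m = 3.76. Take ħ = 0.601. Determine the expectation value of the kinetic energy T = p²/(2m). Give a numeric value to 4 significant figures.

0.1405

T = −(ħ²/2m) d²/dx², so ⟨T⟩ = −(ħ²/2m) ∫ φ*·φ'' dx; with m = 3.76.
d/dx sin(nπx/d) = (nπ/d)·cos(nπx/d) and d²/dx² sin(nπx/d) = −(nπ/d)²·sin(nπx/d); on 0 ≤ x ≤ d, ∫sin²(nπx/d) dx = d/2 and ∫sin(nπx/d)·cos(nπx/d) dx = 0.
⟨T⟩ = 0.14053.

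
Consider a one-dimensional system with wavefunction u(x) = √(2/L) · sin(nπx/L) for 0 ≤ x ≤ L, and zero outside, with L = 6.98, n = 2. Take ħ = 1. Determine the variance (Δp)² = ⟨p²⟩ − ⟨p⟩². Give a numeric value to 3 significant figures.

Compute ⟨p⟩ and ⟨p²⟩ separately; (Δp)² = ⟨p²⟩ − ⟨p⟩².
d/dx sin(nπx/L) = (nπ/L)·cos(nπx/L) and d²/dx² sin(nπx/L) = −(nπ/L)²·sin(nπx/L); on 0 ≤ x ≤ L, ∫sin²(nπx/L) dx = L/2 and ∫sin(nπx/L)·cos(nπx/L) dx = 0.
⟨p⟩ = 0.0000 and ⟨p²⟩ = 0.81031.
(Δp)² = 0.81031 − (0.0000)² = 0.81031.

0.810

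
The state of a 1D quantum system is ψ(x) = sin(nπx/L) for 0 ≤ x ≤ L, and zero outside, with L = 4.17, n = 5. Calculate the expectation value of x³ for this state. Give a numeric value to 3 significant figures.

⟨x³⟩ = ∫ x³·|ψ|² dx / ∫|ψ|² dx (integrals over the domain).
With sin²θ = (1 − cos2θ)/2 on 0 ≤ x ≤ L: ∫sin²(nπx/L) dx = L/2, ∫x·sin²(nπx/L) dx = L²/4, ∫x²·sin²(nπx/L) dx = L³·(1/6 − 1/(4n²π²)); higher powers xᵏ the same way, integrating xᵏ·cos(2nπx/L) by parts.
State is unnormalized: ∫|ψ|² dx = 2.0850, and ∫ψ*·x³·ψ dx = 37.337, so ⟨x³⟩ = 37.337 / 2.0850.
⟨x³⟩ = 17.908.

17.9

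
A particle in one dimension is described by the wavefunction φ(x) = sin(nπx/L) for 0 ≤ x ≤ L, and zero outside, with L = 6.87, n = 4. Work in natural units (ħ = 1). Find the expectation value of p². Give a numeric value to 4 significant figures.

3.346

p² φ = −ħ² d²φ/dx²; ⟨p²⟩ = −ħ² ∫ φ*·φ'' dx / ∫|φ|² dx.
d/dx sin(nπx/L) = (nπ/L)·cos(nπx/L) and d²/dx² sin(nπx/L) = −(nπ/L)²·sin(nπx/L); on 0 ≤ x ≤ L, ∫sin²(nπx/L) dx = L/2 and ∫sin(nπx/L)·cos(nπx/L) dx = 0.
State is unnormalized: ∫|φ|² dx = 3.4350, and ∫φ*·(−ħ² φ'') dx = 11.493, so ⟨p²⟩ = 11.493 / 3.4350.
⟨p²⟩ = 3.3458.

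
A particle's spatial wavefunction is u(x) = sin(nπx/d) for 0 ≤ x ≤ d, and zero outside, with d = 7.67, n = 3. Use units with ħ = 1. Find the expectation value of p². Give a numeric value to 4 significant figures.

p² u = −ħ² d²u/dx²; ⟨p²⟩ = −ħ² ∫ u*·u'' dx / ∫|u|² dx.
d/dx sin(nπx/d) = (nπ/d)·cos(nπx/d) and d²/dx² sin(nπx/d) = −(nπ/d)²·sin(nπx/d); on 0 ≤ x ≤ d, ∫sin²(nπx/d) dx = d/2 and ∫sin(nπx/d)·cos(nπx/d) dx = 0.
State is unnormalized: ∫|u|² dx = 3.8350, and ∫u*·(−ħ² u'') dx = 5.7905, so ⟨p²⟩ = 5.7905 / 3.8350.
⟨p²⟩ = 1.5099.

1.510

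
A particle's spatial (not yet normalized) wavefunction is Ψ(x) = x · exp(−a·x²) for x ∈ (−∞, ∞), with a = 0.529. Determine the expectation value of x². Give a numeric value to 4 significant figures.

1.418

⟨x²⟩ = ∫ x²·|Ψ|² dx / ∫|Ψ|² dx (integrals over the domain).
Expand each integrand as polynomial × e^(−2ax²) and use ∫x^(2j)·e^(−2ax²) dx = (2j−1)!!/(4a)^j · √(π/(2a)), odd powers → 0; here √(π/(2a)) = 1.7232.
State is unnormalized: ∫|Ψ|² dx = 0.81436, and ∫Ψ*·x²·Ψ dx = 1.1546, so ⟨x²⟩ = 1.1546 / 0.81436.
⟨x²⟩ = 1.4178.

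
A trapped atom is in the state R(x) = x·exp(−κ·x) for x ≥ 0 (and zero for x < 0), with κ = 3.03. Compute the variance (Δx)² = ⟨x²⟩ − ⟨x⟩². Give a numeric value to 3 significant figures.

0.0817

Compute ⟨x⟩ and ⟨x²⟩ separately, then (Δx)² = ⟨x²⟩ − ⟨x⟩².
Every integrand reduces to terms xʲ·e^(−2κx) on [0, ∞); use ∫₀^∞ xʲ·e^(−2κx) dx = j!/(2κ)^(j+1).
Normalization: ∫|R|² dx = 0.0089869.
⟨x⟩ = 0.49505 and ⟨x²⟩ = 0.32677.
(Δx)² = 0.32677 − (0.49505)² = 0.081691.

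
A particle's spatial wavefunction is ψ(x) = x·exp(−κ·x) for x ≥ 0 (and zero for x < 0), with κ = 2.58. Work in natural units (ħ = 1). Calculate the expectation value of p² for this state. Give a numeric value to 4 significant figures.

6.656

p² ψ = −ħ² d²ψ/dx²; ⟨p²⟩ = −ħ² ∫ ψ*·ψ'' dx / ∫|ψ|² dx.
Differentiate x·exp(−κ·x) with the product rule; every integrand then reduces to terms xʲ·e^(−2κx) on [0, ∞), with ∫₀^∞ xʲ·e^(−2κx) dx = j!/(2κ)^(j+1).
State is unnormalized: ∫|ψ|² dx = 0.014557, and ∫ψ*·(−ħ² ψ'') dx = 0.096899, so ⟨p²⟩ = 0.096899 / 0.014557.
⟨p²⟩ = 6.6564.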